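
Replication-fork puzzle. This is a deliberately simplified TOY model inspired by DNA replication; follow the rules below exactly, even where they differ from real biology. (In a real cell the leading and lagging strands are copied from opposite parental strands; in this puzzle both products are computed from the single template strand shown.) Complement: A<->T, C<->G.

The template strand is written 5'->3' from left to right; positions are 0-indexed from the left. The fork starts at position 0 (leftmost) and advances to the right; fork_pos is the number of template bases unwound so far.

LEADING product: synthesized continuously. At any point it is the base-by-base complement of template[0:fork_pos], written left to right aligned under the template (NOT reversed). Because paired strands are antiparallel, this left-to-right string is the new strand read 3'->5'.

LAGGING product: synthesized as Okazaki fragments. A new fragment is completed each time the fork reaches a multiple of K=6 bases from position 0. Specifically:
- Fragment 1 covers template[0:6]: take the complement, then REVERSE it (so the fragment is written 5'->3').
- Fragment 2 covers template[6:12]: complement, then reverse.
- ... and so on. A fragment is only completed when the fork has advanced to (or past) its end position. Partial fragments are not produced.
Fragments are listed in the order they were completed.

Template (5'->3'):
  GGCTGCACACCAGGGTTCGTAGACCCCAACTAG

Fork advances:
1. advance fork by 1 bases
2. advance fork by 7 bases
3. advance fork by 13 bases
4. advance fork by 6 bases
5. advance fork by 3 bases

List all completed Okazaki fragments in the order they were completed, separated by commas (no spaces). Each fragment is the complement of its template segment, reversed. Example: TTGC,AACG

Step 1: advance 1 -> fork_pos = 0 + 1 = 1. Next multiple of 6 is 6 (not reached); still 0 fragment(s).
Step 2: advance 7 -> fork_pos = 1 + 7 = 8. Reached multiple(s) of 6: 6 -> fragment 1 completed (1 total).
Step 3: advance 13 -> fork_pos = 8 + 13 = 21. Reached multiple(s) of 6: 12, 18 -> fragments 2-3 completed (3 total).
Step 4: advance 6 -> fork_pos = 21 + 6 = 27. Reached multiple(s) of 6: 24 -> fragment 4 completed (4 total).
Step 5: advance 3 -> fork_pos = 27 + 3 = 30. Reached multiple(s) of 6: 30 -> fragment 5 completed (5 total).
Final fork_pos = 30, so 5 fragment(s) are complete. Build each: template segment -> complement -> reverse.
Fragment 1: template[0:6] = GGCTGC -> complement CCGACG -> reversed GCAGCC
Fragment 2: template[6:12] = ACACCA -> complement TGTGGT -> reversed TGGTGT
Fragment 3: template[12:18] = GGGTTC -> complement CCCAAG -> reversed GAACCC
Fragment 4: template[18:24] = GTAGAC -> complement CATCTG -> reversed GTCTAC
Fragment 5: template[24:30] = CCCAAC -> complement GGGTTG -> reversed GTTGGG

Answer: GCAGCC,TGGTGT,GAACCC,GTCTAC,GTTGGG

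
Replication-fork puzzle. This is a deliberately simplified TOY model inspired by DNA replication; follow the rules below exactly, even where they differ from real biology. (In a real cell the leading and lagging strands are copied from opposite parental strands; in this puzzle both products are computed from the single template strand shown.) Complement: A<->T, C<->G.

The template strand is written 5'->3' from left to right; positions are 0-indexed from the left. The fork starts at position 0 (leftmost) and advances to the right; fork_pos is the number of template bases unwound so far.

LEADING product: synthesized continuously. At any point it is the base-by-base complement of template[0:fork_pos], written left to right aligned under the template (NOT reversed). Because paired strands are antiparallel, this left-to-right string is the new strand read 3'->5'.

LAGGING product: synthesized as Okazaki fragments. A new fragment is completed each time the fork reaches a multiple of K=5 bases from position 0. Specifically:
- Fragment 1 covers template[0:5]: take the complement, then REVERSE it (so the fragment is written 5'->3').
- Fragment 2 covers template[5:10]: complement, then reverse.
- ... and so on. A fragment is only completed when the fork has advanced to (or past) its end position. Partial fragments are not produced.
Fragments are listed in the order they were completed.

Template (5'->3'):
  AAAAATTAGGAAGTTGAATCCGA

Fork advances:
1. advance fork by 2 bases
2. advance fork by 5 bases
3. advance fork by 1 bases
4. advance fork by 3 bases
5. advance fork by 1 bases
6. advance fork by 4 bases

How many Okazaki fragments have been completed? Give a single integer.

Step 1: advance 2 -> fork_pos = 0 + 2 = 2. Next multiple of 5 is 5 (not reached); still 0 fragment(s).
Step 2: advance 5 -> fork_pos = 2 + 5 = 7. Reached multiple(s) of 5: 5 -> fragment 1 completed (1 total).
Step 3: advance 1 -> fork_pos = 7 + 1 = 8. Next multiple of 5 is 10 (not reached); still 1 fragment(s).
Step 4: advance 3 -> fork_pos = 8 + 3 = 11. Reached multiple(s) of 5: 10 -> fragment 2 completed (2 total).
Step 5: advance 1 -> fork_pos = 11 + 1 = 12. Next multiple of 5 is 15 (not reached); still 2 fragment(s).
Step 6: advance 4 -> fork_pos = 12 + 4 = 16. Reached multiple(s) of 5: 15 -> fragment 3 completed (3 total).
Check: final fork_pos = 16; the multiples of 5 that are <= 16 are 5..15 -> 16 // 5 = 3 completed fragment(s).

Answer: 3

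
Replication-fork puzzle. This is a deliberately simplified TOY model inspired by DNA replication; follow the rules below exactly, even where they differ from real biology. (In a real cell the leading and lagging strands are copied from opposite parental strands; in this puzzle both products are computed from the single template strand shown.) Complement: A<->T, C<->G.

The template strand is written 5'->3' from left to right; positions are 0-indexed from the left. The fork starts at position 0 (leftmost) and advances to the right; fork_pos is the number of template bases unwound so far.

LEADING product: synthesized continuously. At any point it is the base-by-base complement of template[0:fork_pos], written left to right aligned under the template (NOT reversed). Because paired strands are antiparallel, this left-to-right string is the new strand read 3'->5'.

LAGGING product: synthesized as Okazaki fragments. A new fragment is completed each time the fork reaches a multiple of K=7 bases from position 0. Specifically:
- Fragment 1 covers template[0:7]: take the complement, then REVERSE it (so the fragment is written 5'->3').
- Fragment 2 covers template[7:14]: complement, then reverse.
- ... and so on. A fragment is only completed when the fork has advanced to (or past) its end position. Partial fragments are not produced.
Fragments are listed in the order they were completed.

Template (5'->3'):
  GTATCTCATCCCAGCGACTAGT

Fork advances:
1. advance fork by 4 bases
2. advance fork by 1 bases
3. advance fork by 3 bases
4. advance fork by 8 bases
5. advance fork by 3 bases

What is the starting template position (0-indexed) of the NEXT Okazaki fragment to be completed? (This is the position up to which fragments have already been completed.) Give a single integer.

Answer: 14

Derivation:
Step 1: advance 4 -> fork_pos = 0 + 4 = 4. Next multiple of 7 is 7 (not reached); still 0 fragment(s).
Step 2: advance 1 -> fork_pos = 4 + 1 = 5. Next multiple of 7 is 7 (not reached); still 0 fragment(s).
Step 3: advance 3 -> fork_pos = 5 + 3 = 8. Reached multiple(s) of 7: 7 -> fragment 1 completed (1 total).
Step 4: advance 8 -> fork_pos = 8 + 8 = 16. Reached multiple(s) of 7: 14 -> fragment 2 completed (2 total).
Step 5: advance 3 -> fork_pos = 16 + 3 = 19. Next multiple of 7 is 21 (not reached); still 2 fragment(s).
2 fragment(s) completed, covering template[0:14] (2 x 7 = 14). The next fragment, fragment 3, covers template[14:21], so it starts at position 14.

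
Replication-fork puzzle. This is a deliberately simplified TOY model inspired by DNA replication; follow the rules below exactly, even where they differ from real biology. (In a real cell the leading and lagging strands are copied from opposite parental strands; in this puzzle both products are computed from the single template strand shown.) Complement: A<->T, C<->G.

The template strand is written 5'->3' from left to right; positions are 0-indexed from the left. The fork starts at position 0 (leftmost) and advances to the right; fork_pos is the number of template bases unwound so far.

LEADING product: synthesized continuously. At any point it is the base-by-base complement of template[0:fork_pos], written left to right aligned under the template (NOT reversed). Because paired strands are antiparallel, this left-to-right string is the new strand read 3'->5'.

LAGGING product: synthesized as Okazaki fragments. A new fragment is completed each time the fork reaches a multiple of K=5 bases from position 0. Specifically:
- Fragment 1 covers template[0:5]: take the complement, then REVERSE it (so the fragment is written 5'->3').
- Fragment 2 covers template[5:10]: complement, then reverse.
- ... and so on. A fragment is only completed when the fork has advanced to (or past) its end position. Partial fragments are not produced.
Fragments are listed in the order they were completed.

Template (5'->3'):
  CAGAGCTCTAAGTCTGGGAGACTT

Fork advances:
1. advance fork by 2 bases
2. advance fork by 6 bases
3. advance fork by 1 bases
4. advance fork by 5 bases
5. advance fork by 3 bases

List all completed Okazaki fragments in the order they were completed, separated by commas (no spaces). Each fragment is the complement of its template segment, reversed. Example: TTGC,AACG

Step 1: advance 2 -> fork_pos = 0 + 2 = 2. Next multiple of 5 is 5 (not reached); still 0 fragment(s).
Step 2: advance 6 -> fork_pos = 2 + 6 = 8. Reached multiple(s) of 5: 5 -> fragment 1 completed (1 total).
Step 3: advance 1 -> fork_pos = 8 + 1 = 9. Next multiple of 5 is 10 (not reached); still 1 fragment(s).
Step 4: advance 5 -> fork_pos = 9 + 5 = 14. Reached multiple(s) of 5: 10 -> fragment 2 completed (2 total).
Step 5: advance 3 -> fork_pos = 14 + 3 = 17. Reached multiple(s) of 5: 15 -> fragment 3 completed (3 total).
Final fork_pos = 17, so 3 fragment(s) are complete. Build each: template segment -> complement -> reverse.
Fragment 1: template[0:5] = CAGAG -> complement GTCTC -> reversed CTCTG
Fragment 2: template[5:10] = CTCTA -> complement GAGAT -> reversed TAGAG
Fragment 3: template[10:15] = AGTCT -> complement TCAGA -> reversed AGACT

Answer: CTCTG,TAGAG,AGACT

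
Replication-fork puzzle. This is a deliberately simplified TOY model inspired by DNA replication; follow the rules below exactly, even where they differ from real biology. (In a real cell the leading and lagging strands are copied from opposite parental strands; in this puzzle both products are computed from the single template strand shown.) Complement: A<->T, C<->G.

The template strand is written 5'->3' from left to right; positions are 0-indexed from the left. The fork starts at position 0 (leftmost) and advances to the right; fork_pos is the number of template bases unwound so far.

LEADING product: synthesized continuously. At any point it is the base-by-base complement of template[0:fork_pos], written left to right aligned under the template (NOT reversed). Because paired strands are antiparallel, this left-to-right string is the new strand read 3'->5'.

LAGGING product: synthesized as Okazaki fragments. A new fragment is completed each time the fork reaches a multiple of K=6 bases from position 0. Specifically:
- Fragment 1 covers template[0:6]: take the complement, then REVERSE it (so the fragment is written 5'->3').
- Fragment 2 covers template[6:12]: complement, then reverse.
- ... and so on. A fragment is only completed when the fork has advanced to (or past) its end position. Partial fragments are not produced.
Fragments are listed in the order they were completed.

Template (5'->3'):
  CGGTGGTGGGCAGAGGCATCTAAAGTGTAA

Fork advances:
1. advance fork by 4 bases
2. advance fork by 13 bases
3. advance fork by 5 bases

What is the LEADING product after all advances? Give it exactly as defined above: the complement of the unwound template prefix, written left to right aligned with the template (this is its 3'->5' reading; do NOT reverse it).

Answer: GCCACCACCCGTCTCCGTAGAT

Derivation:
Step 1: advance 4 -> fork_pos = 0 + 4 = 4.
Step 2: advance 13 -> fork_pos = 4 + 13 = 17.
Step 3: advance 5 -> fork_pos = 17 + 5 = 22.
Unwound prefix: template[0:22] = CGGTGGTGGGCAGAGGCATCTA
Complement it base by base (A<->T, C<->G), keeping left-to-right order:
  [0:5] CGGTG -> GCCAC
  [5:10] GTGGG -> CACCC
  [10:15] CAGAG -> GTCTC
  [15:20] GCATC -> CGTAG
  [20:22] TA -> AT
Concatenate: GCCACCACCCGTCTCCGTAGAT (length 22; written aligned with the template, i.e. 3'->5').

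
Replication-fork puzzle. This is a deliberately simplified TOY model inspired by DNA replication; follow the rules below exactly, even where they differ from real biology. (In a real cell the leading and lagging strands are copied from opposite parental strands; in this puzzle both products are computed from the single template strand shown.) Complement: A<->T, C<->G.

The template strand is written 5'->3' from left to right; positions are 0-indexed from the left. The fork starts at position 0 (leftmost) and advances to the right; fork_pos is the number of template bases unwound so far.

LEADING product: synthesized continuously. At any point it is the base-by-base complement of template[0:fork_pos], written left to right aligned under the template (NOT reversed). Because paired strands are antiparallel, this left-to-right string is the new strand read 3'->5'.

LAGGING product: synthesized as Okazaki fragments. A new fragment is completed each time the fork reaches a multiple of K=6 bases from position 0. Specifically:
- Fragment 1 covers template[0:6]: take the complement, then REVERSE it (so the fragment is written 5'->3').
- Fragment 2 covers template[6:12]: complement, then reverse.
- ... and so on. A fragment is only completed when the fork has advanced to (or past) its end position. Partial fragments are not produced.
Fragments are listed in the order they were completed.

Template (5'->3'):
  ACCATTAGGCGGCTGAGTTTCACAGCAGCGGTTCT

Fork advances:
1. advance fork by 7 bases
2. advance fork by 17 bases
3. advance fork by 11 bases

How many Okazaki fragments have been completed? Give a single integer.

Step 1: advance 7 -> fork_pos = 0 + 7 = 7. Reached multiple(s) of 6: 6 -> fragment 1 completed (1 total).
Step 2: advance 17 -> fork_pos = 7 + 17 = 24. Reached multiple(s) of 6: 12, 18, 24 -> fragments 2-4 completed (4 total).
Step 3: advance 11 -> fork_pos = 24 + 11 = 35. Reached multiple(s) of 6: 30 -> fragment 5 completed (5 total).
Check: final fork_pos = 35; the multiples of 6 that are <= 35 are 6..30 -> 35 // 6 = 5 completed fragment(s).

Answer: 5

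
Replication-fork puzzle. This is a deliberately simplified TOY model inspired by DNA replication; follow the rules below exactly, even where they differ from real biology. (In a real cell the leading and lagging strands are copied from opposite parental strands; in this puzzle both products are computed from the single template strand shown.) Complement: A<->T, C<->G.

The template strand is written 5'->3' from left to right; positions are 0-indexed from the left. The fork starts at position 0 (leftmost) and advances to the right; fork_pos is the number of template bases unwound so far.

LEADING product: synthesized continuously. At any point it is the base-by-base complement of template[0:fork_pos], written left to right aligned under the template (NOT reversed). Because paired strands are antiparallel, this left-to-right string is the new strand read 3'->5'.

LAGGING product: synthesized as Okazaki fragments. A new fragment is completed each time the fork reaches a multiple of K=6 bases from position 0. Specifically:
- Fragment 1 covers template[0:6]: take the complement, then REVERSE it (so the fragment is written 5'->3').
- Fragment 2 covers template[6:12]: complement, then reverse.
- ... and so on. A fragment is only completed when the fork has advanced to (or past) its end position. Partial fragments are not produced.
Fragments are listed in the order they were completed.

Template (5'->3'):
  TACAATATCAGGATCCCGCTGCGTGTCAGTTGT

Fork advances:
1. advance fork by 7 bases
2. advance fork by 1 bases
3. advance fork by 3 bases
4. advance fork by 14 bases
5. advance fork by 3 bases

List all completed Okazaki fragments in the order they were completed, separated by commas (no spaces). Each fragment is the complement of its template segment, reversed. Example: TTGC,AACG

Answer: ATTGTA,CCTGAT,CGGGAT,ACGCAG

Derivation:
Step 1: advance 7 -> fork_pos = 0 + 7 = 7. Reached multiple(s) of 6: 6 -> fragment 1 completed (1 total).
Step 2: advance 1 -> fork_pos = 7 + 1 = 8. Next multiple of 6 is 12 (not reached); still 1 fragment(s).
Step 3: advance 3 -> fork_pos = 8 + 3 = 11. Next multiple of 6 is 12 (not reached); still 1 fragment(s).
Step 4: advance 14 -> fork_pos = 11 + 14 = 25. Reached multiple(s) of 6: 12, 18, 24 -> fragments 2-4 completed (4 total).
Step 5: advance 3 -> fork_pos = 25 + 3 = 28. Next multiple of 6 is 30 (not reached); still 4 fragment(s).
Final fork_pos = 28, so 4 fragment(s) are complete. Build each: template segment -> complement -> reverse.
Fragment 1: template[0:6] = TACAAT -> complement ATGTTA -> reversed ATTGTA
Fragment 2: template[6:12] = ATCAGG -> complement TAGTCC -> reversed CCTGAT
Fragment 3: template[12:18] = ATCCCG -> complement TAGGGC -> reversed CGGGAT
Fragment 4: template[18:24] = CTGCGT -> complement GACGCA -> reversed ACGCAG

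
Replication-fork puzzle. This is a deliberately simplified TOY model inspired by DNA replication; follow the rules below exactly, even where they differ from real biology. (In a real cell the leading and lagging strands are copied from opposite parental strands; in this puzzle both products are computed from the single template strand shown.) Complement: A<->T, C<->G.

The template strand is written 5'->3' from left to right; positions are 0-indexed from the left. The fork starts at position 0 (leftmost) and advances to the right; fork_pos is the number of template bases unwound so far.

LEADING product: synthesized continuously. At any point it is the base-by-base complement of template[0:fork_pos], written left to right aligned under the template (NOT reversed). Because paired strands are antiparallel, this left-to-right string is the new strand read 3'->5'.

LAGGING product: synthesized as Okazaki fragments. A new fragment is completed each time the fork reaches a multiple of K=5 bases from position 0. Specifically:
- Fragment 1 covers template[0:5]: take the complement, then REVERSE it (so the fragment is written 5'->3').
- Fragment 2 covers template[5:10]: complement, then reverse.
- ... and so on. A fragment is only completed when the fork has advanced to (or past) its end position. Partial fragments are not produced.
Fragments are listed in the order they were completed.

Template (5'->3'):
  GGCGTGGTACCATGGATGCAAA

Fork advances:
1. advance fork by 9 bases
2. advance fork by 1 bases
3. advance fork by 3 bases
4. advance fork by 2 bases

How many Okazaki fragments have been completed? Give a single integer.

Answer: 3

Derivation:
Step 1: advance 9 -> fork_pos = 0 + 9 = 9. Reached multiple(s) of 5: 5 -> fragment 1 completed (1 total).
Step 2: advance 1 -> fork_pos = 9 + 1 = 10. Reached multiple(s) of 5: 10 -> fragment 2 completed (2 total).
Step 3: advance 3 -> fork_pos = 10 + 3 = 13. Next multiple of 5 is 15 (not reached); still 2 fragment(s).
Step 4: advance 2 -> fork_pos = 13 + 2 = 15. Reached multiple(s) of 5: 15 -> fragment 3 completed (3 total).
Check: final fork_pos = 15; the multiples of 5 that are <= 15 are 5..15 -> 15 // 5 = 3 completed fragment(s).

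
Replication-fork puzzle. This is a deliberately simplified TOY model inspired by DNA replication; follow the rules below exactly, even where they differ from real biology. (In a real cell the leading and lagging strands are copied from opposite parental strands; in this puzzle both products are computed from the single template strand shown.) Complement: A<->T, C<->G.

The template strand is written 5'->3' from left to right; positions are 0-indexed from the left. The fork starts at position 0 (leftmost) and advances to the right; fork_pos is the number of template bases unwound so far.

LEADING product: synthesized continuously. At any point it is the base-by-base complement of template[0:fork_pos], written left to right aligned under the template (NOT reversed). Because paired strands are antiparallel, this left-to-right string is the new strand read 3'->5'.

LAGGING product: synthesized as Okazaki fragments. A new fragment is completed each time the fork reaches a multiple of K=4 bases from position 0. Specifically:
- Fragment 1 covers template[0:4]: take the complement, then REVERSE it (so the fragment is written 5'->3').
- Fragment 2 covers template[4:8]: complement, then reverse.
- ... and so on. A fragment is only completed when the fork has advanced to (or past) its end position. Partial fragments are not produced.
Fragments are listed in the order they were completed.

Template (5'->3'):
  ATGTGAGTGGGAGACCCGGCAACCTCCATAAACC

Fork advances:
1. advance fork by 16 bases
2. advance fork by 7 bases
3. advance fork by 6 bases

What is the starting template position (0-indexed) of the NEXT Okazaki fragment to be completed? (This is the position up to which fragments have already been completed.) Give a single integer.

Step 1: advance 16 -> fork_pos = 0 + 16 = 16. Reached multiple(s) of 4: 4, 8, 12, 16 -> fragments 1-4 completed (4 total).
Step 2: advance 7 -> fork_pos = 16 + 7 = 23. Reached multiple(s) of 4: 20 -> fragment 5 completed (5 total).
Step 3: advance 6 -> fork_pos = 23 + 6 = 29. Reached multiple(s) of 4: 24, 28 -> fragments 6-7 completed (7 total).
7 fragment(s) completed, covering template[0:28] (7 x 4 = 28). The next fragment, fragment 8, covers template[28:32], so it starts at position 28.

Answer: 28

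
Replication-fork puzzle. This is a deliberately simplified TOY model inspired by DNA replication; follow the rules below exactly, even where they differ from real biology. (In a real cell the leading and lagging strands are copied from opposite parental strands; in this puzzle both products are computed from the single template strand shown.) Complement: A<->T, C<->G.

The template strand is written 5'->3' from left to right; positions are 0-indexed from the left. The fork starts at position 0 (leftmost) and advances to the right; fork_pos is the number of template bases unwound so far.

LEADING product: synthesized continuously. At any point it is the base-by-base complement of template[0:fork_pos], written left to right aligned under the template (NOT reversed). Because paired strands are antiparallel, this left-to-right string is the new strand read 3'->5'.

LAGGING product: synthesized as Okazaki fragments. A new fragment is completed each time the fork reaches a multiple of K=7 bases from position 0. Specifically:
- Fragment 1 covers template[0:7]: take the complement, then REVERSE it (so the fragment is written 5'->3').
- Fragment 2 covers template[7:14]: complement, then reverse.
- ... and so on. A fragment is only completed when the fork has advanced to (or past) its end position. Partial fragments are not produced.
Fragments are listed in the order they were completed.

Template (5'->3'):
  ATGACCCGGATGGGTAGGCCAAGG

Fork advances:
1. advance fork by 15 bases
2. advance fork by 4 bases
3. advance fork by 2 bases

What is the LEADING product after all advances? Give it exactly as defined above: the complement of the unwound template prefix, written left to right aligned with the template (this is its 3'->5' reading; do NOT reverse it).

Step 1: advance 15 -> fork_pos = 0 + 15 = 15.
Step 2: advance 4 -> fork_pos = 15 + 4 = 19.
Step 3: advance 2 -> fork_pos = 19 + 2 = 21.
Unwound prefix: template[0:21] = ATGACCCGGATGGGTAGGCCA
Complement it base by base (A<->T, C<->G), keeping left-to-right order:
  [0:5] ATGAC -> TACTG
  [5:10] CCGGA -> GGCCT
  [10:15] TGGGT -> ACCCA
  [15:20] AGGCC -> TCCGG
  [20:21] A -> T
Concatenate: TACTGGGCCTACCCATCCGGT (length 21; written aligned with the template, i.e. 3'->5').

Answer: TACTGGGCCTACCCATCCGGT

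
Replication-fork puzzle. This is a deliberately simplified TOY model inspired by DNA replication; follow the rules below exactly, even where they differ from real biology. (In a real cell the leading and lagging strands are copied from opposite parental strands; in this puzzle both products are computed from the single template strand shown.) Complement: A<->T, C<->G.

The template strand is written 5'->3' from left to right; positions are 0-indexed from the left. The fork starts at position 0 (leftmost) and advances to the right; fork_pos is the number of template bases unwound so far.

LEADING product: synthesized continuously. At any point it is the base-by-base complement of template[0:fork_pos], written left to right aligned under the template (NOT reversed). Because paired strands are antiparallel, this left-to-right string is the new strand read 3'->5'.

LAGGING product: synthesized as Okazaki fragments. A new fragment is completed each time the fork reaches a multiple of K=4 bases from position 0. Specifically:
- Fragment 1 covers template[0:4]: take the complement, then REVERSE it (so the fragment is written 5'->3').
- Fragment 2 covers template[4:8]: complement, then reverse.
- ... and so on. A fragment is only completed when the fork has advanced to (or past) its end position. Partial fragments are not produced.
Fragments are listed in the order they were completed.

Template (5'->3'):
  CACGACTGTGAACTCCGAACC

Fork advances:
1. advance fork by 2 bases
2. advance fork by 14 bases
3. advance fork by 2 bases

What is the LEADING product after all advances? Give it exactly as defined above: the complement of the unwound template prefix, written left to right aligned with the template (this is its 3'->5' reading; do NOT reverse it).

Step 1: advance 2 -> fork_pos = 0 + 2 = 2.
Step 2: advance 14 -> fork_pos = 2 + 14 = 16.
Step 3: advance 2 -> fork_pos = 16 + 2 = 18.
Unwound prefix: template[0:18] = CACGACTGTGAACTCCGA
Complement it base by base (A<->T, C<->G), keeping left-to-right order:
  [0:5] CACGA -> GTGCT
  [5:10] CTGTG -> GACAC
  [10:15] AACTC -> TTGAG
  [15:18] CGA -> GCT
Concatenate: GTGCTGACACTTGAGGCT (length 18; written aligned with the template, i.e. 3'->5').

Answer: GTGCTGACACTTGAGGCT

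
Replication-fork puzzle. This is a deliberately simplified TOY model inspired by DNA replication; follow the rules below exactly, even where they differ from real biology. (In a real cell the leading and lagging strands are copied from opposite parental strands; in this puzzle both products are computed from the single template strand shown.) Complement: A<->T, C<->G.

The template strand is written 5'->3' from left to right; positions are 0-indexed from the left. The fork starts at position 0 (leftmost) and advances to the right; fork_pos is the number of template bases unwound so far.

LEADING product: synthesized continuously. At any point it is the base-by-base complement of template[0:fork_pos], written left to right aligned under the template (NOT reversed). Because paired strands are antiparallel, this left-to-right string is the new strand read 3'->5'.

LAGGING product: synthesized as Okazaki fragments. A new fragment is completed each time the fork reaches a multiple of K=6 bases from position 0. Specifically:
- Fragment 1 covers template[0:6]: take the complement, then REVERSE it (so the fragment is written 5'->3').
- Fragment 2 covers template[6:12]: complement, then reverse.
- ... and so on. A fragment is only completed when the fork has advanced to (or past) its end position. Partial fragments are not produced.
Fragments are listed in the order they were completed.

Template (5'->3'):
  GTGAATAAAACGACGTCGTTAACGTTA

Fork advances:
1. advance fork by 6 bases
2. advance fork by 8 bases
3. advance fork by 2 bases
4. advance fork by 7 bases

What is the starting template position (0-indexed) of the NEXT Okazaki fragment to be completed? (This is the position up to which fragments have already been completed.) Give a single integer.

Step 1: advance 6 -> fork_pos = 0 + 6 = 6. Reached multiple(s) of 6: 6 -> fragment 1 completed (1 total).
Step 2: advance 8 -> fork_pos = 6 + 8 = 14. Reached multiple(s) of 6: 12 -> fragment 2 completed (2 total).
Step 3: advance 2 -> fork_pos = 14 + 2 = 16. Next multiple of 6 is 18 (not reached); still 2 fragment(s).
Step 4: advance 7 -> fork_pos = 16 + 7 = 23. Reached multiple(s) of 6: 18 -> fragment 3 completed (3 total).
3 fragment(s) completed, covering template[0:18] (3 x 6 = 18). The next fragment, fragment 4, covers template[18:24], so it starts at position 18.

Answer: 18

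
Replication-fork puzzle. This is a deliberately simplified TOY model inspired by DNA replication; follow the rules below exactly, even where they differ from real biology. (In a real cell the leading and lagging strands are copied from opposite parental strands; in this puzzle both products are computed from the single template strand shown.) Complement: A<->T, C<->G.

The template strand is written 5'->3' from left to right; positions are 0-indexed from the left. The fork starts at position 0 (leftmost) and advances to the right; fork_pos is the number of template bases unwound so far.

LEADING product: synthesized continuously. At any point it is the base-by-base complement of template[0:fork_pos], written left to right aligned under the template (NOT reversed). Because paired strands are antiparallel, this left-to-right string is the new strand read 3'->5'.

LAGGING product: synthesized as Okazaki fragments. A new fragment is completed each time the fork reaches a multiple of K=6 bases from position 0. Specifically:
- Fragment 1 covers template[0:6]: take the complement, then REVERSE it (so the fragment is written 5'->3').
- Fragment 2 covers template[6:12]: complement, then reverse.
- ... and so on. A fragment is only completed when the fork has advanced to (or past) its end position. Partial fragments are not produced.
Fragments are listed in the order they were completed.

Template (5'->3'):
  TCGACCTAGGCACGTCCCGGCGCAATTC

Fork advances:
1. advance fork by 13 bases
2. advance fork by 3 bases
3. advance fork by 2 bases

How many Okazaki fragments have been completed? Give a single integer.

Step 1: advance 13 -> fork_pos = 0 + 13 = 13. Reached multiple(s) of 6: 6, 12 -> fragments 1-2 completed (2 total).
Step 2: advance 3 -> fork_pos = 13 + 3 = 16. Next multiple of 6 is 18 (not reached); still 2 fragment(s).
Step 3: advance 2 -> fork_pos = 16 + 2 = 18. Reached multiple(s) of 6: 18 -> fragment 3 completed (3 total).
Check: final fork_pos = 18; the multiples of 6 that are <= 18 are 6..18 -> 18 // 6 = 3 completed fragment(s).

Answer: 3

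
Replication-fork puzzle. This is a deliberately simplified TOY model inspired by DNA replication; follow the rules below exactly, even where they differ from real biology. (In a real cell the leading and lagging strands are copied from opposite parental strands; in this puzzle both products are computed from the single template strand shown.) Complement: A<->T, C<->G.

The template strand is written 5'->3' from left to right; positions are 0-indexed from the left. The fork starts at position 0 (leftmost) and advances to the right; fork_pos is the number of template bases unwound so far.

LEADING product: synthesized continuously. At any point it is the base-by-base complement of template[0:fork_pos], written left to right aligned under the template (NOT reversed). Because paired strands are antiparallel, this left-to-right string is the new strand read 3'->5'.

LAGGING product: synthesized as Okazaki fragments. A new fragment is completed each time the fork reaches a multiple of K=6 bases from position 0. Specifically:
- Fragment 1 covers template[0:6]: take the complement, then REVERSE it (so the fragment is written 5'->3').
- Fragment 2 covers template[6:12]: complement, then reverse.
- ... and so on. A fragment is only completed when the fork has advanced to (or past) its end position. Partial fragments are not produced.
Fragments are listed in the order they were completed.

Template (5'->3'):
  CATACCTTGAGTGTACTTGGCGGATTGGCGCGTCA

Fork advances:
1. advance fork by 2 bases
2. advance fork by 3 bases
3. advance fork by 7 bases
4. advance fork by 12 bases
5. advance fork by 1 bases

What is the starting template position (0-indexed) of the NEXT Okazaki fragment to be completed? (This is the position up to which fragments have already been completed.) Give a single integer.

Answer: 24

Derivation:
Step 1: advance 2 -> fork_pos = 0 + 2 = 2. Next multiple of 6 is 6 (not reached); still 0 fragment(s).
Step 2: advance 3 -> fork_pos = 2 + 3 = 5. Next multiple of 6 is 6 (not reached); still 0 fragment(s).
Step 3: advance 7 -> fork_pos = 5 + 7 = 12. Reached multiple(s) of 6: 6, 12 -> fragments 1-2 completed (2 total).
Step 4: advance 12 -> fork_pos = 12 + 12 = 24. Reached multiple(s) of 6: 18, 24 -> fragments 3-4 completed (4 total).
Step 5: advance 1 -> fork_pos = 24 + 1 = 25. Next multiple of 6 is 30 (not reached); still 4 fragment(s).
4 fragment(s) completed, covering template[0:24] (4 x 6 = 24). The next fragment, fragment 5, covers template[24:30], so it starts at position 24.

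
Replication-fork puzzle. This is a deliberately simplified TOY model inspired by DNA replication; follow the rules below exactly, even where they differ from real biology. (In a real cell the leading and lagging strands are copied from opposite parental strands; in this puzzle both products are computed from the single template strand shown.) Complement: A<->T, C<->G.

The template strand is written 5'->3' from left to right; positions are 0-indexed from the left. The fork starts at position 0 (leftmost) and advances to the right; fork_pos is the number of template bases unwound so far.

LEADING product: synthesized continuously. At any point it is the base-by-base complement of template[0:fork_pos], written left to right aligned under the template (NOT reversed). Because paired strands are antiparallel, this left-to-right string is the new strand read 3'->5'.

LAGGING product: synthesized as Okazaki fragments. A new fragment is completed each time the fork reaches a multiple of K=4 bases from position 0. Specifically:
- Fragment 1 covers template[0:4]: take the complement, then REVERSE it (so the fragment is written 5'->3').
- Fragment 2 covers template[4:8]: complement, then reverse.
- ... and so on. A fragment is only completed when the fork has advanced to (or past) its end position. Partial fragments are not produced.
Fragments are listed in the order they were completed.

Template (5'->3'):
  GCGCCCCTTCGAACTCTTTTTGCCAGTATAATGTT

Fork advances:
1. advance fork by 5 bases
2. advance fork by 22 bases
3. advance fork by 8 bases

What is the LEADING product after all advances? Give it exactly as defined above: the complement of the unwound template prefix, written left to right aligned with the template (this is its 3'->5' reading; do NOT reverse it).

Answer: CGCGGGGAAGCTTGAGAAAAACGGTCATATTACAA

Derivation:
Step 1: advance 5 -> fork_pos = 0 + 5 = 5.
Step 2: advance 22 -> fork_pos = 5 + 22 = 27.
Step 3: advance 8 -> fork_pos = 27 + 8 = 35.
Unwound prefix: template[0:35] = GCGCCCCTTCGAACTCTTTTTGCCAGTATAATGTT
Complement it base by base (A<->T, C<->G), keeping left-to-right order:
  [0:5] GCGCC -> CGCGG
  [5:10] CCTTC -> GGAAG
  [10:15] GAACT -> CTTGA
  [15:20] CTTTT -> GAAAA
  [20:25] TGCCA -> ACGGT
  [25:30] GTATA -> CATAT
  [30:35] ATGTT -> TACAA
Concatenate: CGCGGGGAAGCTTGAGAAAAACGGTCATATTACAA (length 35; written aligned with the template, i.e. 3'->5').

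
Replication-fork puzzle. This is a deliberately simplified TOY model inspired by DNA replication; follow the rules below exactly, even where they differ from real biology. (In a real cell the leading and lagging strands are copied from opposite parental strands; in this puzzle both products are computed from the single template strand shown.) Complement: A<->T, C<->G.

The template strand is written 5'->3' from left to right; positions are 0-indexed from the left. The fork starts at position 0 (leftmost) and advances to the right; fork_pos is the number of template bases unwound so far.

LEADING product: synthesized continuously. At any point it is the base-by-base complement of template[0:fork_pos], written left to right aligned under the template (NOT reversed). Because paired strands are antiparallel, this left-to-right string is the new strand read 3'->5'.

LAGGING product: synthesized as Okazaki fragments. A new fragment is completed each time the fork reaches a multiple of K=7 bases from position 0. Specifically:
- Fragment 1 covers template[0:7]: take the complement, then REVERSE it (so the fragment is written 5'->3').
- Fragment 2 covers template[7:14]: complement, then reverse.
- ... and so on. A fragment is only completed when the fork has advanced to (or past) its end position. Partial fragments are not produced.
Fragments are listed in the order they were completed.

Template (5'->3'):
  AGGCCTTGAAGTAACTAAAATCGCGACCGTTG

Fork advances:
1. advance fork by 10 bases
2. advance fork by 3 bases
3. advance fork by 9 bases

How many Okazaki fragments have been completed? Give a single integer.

Step 1: advance 10 -> fork_pos = 0 + 10 = 10. Reached multiple(s) of 7: 7 -> fragment 1 completed (1 total).
Step 2: advance 3 -> fork_pos = 10 + 3 = 13. Next multiple of 7 is 14 (not reached); still 1 fragment(s).
Step 3: advance 9 -> fork_pos = 13 + 9 = 22. Reached multiple(s) of 7: 14, 21 -> fragments 2-3 completed (3 total).
Check: final fork_pos = 22; the multiples of 7 that are <= 22 are 7..21 -> 22 // 7 = 3 completed fragment(s).

Answer: 3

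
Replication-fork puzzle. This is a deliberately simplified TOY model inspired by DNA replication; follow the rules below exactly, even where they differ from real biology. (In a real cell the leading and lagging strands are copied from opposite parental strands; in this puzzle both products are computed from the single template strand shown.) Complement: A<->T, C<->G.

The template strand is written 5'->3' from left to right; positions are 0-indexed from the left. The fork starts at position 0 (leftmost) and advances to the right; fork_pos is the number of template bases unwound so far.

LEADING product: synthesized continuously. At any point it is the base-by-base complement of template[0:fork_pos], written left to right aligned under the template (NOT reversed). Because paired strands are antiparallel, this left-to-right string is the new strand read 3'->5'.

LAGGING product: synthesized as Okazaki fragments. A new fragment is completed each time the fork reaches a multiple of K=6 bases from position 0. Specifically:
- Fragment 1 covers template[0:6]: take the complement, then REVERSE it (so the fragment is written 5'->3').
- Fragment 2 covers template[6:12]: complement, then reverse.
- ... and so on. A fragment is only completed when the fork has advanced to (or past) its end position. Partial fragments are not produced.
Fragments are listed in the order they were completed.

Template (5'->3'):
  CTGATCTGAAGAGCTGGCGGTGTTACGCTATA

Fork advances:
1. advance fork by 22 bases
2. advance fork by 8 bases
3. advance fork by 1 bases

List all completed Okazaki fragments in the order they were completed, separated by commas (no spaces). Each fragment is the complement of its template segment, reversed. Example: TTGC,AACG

Step 1: advance 22 -> fork_pos = 0 + 22 = 22. Reached multiple(s) of 6: 6, 12, 18 -> fragments 1-3 completed (3 total).
Step 2: advance 8 -> fork_pos = 22 + 8 = 30. Reached multiple(s) of 6: 24, 30 -> fragments 4-5 completed (5 total).
Step 3: advance 1 -> fork_pos = 30 + 1 = 31. Next multiple of 6 is 36 (not reached); still 5 fragment(s).
Final fork_pos = 31, so 5 fragment(s) are complete. Build each: template segment -> complement -> reverse.
Fragment 1: template[0:6] = CTGATC -> complement GACTAG -> reversed GATCAG
Fragment 2: template[6:12] = TGAAGA -> complement ACTTCT -> reversed TCTTCA
Fragment 3: template[12:18] = GCTGGC -> complement CGACCG -> reversed GCCAGC
Fragment 4: template[18:24] = GGTGTT -> complement CCACAA -> reversed AACACC
Fragment 5: template[24:30] = ACGCTA -> complement TGCGAT -> reversed TAGCGT

Answer: GATCAG,TCTTCA,GCCAGC,AACACC,TAGCGT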